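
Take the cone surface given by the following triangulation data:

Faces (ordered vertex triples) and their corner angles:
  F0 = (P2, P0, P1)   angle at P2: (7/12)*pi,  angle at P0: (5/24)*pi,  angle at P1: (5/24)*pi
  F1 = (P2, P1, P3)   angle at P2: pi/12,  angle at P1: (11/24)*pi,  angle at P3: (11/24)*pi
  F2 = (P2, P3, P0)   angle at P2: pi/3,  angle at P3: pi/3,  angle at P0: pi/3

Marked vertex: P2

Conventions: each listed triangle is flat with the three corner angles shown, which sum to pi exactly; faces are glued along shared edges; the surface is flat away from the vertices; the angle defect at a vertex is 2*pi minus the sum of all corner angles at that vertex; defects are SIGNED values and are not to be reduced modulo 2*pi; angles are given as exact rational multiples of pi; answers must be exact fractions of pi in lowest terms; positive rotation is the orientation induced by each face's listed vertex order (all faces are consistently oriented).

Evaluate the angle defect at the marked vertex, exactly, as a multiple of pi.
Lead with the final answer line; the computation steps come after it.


Answer: defect(P2) = pi

Sum of corner angles at P2: pi
defect = 2*pi - pi


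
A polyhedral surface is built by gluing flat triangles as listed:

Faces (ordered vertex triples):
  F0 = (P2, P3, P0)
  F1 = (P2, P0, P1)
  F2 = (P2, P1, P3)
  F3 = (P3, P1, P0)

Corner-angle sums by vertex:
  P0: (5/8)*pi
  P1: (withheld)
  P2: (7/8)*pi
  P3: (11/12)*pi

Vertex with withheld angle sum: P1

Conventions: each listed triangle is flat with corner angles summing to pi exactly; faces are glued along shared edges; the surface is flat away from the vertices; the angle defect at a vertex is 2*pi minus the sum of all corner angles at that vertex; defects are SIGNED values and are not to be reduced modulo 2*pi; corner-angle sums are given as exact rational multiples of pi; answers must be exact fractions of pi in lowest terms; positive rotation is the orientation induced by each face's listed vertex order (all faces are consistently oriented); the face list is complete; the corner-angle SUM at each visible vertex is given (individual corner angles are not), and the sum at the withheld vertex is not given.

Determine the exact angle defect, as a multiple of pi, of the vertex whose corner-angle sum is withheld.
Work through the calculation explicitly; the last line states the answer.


V = 4, E = 6, F = 4; chi = V - E + F = 2
Gauss-Bonnet: total defect = 2*pi*chi = 4*pi; visible defects sum to (43/12)*pi

Answer: defect(P1) = (5/12)*pi


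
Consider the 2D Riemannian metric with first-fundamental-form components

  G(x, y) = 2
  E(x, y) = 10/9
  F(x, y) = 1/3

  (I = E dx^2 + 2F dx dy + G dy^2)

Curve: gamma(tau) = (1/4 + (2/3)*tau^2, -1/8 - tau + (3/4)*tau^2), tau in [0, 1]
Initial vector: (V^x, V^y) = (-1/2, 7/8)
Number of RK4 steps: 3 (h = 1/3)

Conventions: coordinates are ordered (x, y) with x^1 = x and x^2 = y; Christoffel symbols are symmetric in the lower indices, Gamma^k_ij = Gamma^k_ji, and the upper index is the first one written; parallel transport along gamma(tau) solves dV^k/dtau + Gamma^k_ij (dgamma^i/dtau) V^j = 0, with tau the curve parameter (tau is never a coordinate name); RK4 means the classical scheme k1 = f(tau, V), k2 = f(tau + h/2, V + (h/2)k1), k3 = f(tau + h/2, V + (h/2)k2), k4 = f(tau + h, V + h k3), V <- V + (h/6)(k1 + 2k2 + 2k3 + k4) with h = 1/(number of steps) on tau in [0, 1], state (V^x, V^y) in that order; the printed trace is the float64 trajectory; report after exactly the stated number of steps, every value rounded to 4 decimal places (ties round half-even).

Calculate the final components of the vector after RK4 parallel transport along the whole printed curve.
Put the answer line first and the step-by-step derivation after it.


Answer: V^x = -0.5000, V^y = 0.8750

gamma'(tau) = ((4/3)*tau, -1 + (3/2)*tau); f(tau, V)^k = -Gamma^k_ij(gamma(tau)) gamma'^i(tau) V^j; h = 1/3; intermediate values shown to 6 dp
curve data and Christoffel symbols at the stage parameters:
  tau = 0.000000: gamma = (0.250000, -0.125000), gamma' = (0.000000, -1.000000); Gamma_xxx = 0.000000, Gamma_xxy = 0.000000, Gamma_xyy = 0.000000, Gamma_yxx = 0.000000, Gamma_yxy = 0.000000, Gamma_yyy = 0.000000
  tau = 0.166667: gamma = (0.268519, -0.270833), gamma' = (0.222222, -0.750000); Gamma_xxx = 0.000000, Gamma_xxy = 0.000000, Gamma_xyy = 0.000000, Gamma_yxx = 0.000000, Gamma_yxy = 0.000000, Gamma_yyy = 0.000000
  tau = 0.333333: gamma = (0.324074, -0.375000), gamma' = (0.444444, -0.500000); Gamma_xxx = 0.000000, Gamma_xxy = 0.000000, Gamma_xyy = 0.000000, Gamma_yxx = 0.000000, Gamma_yxy = 0.000000, Gamma_yyy = 0.000000
  tau = 0.500000: gamma = (0.416667, -0.437500), gamma' = (0.666667, -0.250000); Gamma_xxx = 0.000000, Gamma_xxy = 0.000000, Gamma_xyy = 0.000000, Gamma_yxx = 0.000000, Gamma_yxy = 0.000000, Gamma_yyy = 0.000000
  tau = 0.666667: gamma = (0.546296, -0.458333), gamma' = (0.888889, 0.000000); Gamma_xxx = 0.000000, Gamma_xxy = 0.000000, Gamma_xyy = 0.000000, Gamma_yxx = 0.000000, Gamma_yxy = 0.000000, Gamma_yyy = 0.000000
  tau = 0.833333: gamma = (0.712963, -0.437500), gamma' = (1.111111, 0.250000); Gamma_xxx = 0.000000, Gamma_xxy = 0.000000, Gamma_xyy = 0.000000, Gamma_yxx = 0.000000, Gamma_yxy = 0.000000, Gamma_yyy = 0.000000
  tau = 1.000000: gamma = (0.916667, -0.375000), gamma' = (1.333333, 0.500000); Gamma_xxx = 0.000000, Gamma_xxy = 0.000000, Gamma_xyy = 0.000000, Gamma_yxx = 0.000000, Gamma_yxy = 0.000000, Gamma_yyy = 0.000000
step 0: V^x = -0.5000, V^y = 0.8750
step 1: k1 = (0.000000, 0.000000), k2 = (0.000000, 0.000000), k3 = (0.000000, 0.000000), k4 = (0.000000, 0.000000); V <- V + (h/6)(k1 + 2k2 + 2k3 + k4): V^x = -0.5000, V^y = 0.8750
step 2: k1 = (0.000000, 0.000000), k2 = (0.000000, 0.000000), k3 = (0.000000, 0.000000), k4 = (0.000000, 0.000000); V <- V + (h/6)(k1 + 2k2 + 2k3 + k4): V^x = -0.5000, V^y = 0.8750
step 3: k1 = (0.000000, 0.000000), k2 = (0.000000, 0.000000), k3 = (0.000000, 0.000000), k4 = (0.000000, 0.000000); V <- V + (h/6)(k1 + 2k2 + 2k3 + k4): V^x = -0.5000, V^y = 0.8750


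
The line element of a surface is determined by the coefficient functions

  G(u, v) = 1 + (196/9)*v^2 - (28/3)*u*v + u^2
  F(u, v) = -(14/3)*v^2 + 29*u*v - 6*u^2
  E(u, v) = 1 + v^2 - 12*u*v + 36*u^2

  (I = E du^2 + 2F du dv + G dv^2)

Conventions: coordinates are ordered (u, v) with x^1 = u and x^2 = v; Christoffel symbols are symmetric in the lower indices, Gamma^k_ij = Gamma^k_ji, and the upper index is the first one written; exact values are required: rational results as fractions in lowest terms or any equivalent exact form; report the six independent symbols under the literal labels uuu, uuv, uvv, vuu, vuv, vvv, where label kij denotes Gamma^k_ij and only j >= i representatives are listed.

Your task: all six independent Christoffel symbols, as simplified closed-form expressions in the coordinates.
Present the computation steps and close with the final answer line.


E = 1 + v^2 - 12*u*v + 36*u^2; F = -(14/3)*v^2 + 29*u*v - 6*u^2; G = 1 + (196/9)*v^2 - (28/3)*u*v + u^2
Gamma^k_ij = (1/2) g^{kl} (d_i g_jl + d_j g_il - d_l g_ij), with g^inv = (1/(EG-F^2)) [[G, -F], [-F, E]]
first partials: E_u = -12*v + 72*u, E_v = 2*v - 12*u, F_u = 29*v - 12*u, F_v = -(28/3)*v + 29*u, G_u = -(28/3)*v + 2*u, G_v = (392/9)*v - (28/3)*u
D = EG - F^2 = 1 + (205/9)*v^2 - (64/3)*u*v + 37*u^2
expanded: Gamma^u_uu = (G E_u - 2F F_u + F E_v)/(2D), Gamma^u_uv = (G E_v - F G_u)/(2D), Gamma^u_vv = (2G F_v - G G_u - F G_v)/(2D), Gamma^v_uu = (2E F_u - E E_v - F E_u)/(2D), Gamma^v_uv = (E G_u - F E_v)/(2D), Gamma^v_vv = (E G_v - 2F F_v + F G_u)/(2D); substitute and cancel common factors

Answer: Gamma_uuu = (324*u - 54*v)/(333*u^2 - 192*u*v + 205*v^2 + 9), Gamma_uuv = (-54*u + 9*v)/(333*u^2 - 192*u*v + 205*v^2 + 9), Gamma_uvv = (252*u - 42*v)/(333*u^2 - 192*u*v + 205*v^2 + 9), Gamma_vuu = (-54*u + 252*v)/(333*u^2 - 192*u*v + 205*v^2 + 9), Gamma_vuv = (9*u - 42*v)/(333*u^2 - 192*u*v + 205*v^2 + 9), Gamma_vvv = (-42*u + 196*v)/(333*u^2 - 192*u*v + 205*v^2 + 9)


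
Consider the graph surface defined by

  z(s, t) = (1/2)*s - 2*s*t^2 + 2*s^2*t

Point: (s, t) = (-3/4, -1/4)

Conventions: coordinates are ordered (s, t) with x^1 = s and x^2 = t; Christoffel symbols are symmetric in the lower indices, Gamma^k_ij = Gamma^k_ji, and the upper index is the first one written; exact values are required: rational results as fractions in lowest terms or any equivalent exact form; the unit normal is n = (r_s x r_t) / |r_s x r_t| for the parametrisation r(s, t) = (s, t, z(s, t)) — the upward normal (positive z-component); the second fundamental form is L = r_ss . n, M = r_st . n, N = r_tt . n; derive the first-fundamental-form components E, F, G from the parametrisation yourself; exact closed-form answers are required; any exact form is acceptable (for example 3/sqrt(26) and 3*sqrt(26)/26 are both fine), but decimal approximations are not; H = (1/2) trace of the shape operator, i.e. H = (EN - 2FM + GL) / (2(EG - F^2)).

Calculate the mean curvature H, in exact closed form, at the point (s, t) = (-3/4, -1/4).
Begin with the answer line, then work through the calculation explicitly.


Answer: H = 470*sqrt(154)/5929

z_s = 9/8, z_t = 3/8, z_ss = -1, z_st = -2, z_tt = 3
E = 145/64, F = 27/64, G = 73/64; answer radicand W^2 = 77/32
unnormalised second-form numerators: l = -1, m = -2, n = 3; L = l/sqrt(77/32), and similarly M = m/sqrt(W^2), N = n/sqrt(W^2)
H = (E*n - 2*F*m + G*l) / (2*(EG - F^2)*sqrt(W^2)); E*n - 2*F*m + G*l = 235/32, EG - F^2 = 77/32, so H = (235/154)/sqrt(77/32)


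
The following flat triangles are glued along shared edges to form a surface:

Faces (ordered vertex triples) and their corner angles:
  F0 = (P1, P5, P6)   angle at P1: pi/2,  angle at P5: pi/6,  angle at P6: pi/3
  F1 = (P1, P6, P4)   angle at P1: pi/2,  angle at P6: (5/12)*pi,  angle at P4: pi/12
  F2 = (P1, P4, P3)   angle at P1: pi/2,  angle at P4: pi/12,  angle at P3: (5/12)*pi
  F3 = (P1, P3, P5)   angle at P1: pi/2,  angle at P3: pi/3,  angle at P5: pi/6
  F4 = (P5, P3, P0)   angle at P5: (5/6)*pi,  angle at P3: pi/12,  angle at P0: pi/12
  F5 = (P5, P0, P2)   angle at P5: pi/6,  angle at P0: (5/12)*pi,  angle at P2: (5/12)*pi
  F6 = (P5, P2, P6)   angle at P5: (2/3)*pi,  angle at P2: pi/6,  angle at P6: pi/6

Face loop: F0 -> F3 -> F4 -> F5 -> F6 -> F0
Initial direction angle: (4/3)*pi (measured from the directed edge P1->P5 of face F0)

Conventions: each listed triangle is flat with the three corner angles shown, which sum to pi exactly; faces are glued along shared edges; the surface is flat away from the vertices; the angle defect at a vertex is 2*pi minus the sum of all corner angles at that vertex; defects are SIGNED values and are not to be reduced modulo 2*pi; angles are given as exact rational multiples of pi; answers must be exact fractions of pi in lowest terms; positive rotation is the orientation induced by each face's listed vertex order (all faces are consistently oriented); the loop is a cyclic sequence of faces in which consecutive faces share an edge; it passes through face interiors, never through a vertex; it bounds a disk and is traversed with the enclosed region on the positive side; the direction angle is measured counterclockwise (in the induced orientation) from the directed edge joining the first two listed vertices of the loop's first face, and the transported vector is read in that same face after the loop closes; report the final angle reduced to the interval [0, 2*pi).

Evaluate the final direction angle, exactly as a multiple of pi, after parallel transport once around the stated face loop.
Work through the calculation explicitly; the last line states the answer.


enclosed vertex P5: corner angles sum to 2*pi, defect = 2*pi - 2*pi = 0
adding the enclosed defects to the starting angle (mod 2*pi, induced orientation) gives the holonomy
final angle = (4/3)*pi + 0 = (4/3)*pi (mod 2*pi)

Answer: final direction angle = (4/3)*pi


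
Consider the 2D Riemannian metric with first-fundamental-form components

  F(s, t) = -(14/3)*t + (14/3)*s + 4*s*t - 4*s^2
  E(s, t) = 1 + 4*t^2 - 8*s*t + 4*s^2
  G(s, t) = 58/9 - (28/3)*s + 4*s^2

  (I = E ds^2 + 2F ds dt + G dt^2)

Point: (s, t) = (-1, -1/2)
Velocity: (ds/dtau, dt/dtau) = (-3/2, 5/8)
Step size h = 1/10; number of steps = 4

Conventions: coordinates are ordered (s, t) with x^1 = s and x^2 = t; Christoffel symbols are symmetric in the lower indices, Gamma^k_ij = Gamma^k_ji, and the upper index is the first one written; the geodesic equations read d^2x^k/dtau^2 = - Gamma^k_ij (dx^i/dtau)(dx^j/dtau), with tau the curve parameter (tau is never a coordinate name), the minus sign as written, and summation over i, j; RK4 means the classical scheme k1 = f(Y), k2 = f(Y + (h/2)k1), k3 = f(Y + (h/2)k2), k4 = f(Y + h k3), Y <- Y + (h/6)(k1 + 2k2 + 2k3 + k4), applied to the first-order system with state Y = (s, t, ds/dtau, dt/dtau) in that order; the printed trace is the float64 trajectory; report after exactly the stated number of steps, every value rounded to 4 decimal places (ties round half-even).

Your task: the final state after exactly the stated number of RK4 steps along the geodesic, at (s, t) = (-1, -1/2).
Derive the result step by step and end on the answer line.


f(Y) = (ds/dtau, dt/dtau, -Gamma^s_ij Y'^i Y'^j, -Gamma^t_ij Y'^i Y'^j) with the Gammas evaluated at the stage position; h = 0.100000; intermediate values shown to 6 dp
step 0: s = -1.0000, t = -0.5000, ds/dtau = -1.5000, dt/dtau = 0.6250
step 1:
  k1: at (s, t) = (-1.000000, -0.500000), (ds/dtau, dt/dtau) = (-1.500000, 0.625000); Gamma_sss = -0.096257, Gamma_sst = 0.096257, Gamma_stt = 0.000000, Gamma_tss = 0.417112, Gamma_tst = -0.417112, Gamma_ttt = 0.000000; k1 = (-1.500000, 0.625000, 0.397059, -1.720588)
  k2: at (s, t) = (-1.075000, -0.468750), (ds/dtau, dt/dtau) = (-1.480147, 0.538971); Gamma_sss = -0.107441, Gamma_sst = 0.107441, Gamma_stt = 0.000000, Gamma_tss = 0.397275, Gamma_tst = -0.397275, Gamma_ttt = 0.000000; k2 = (-1.480147, 0.538971, 0.406811, -1.504220)
  k3: at (s, t) = (-1.074007, -0.473051), (ds/dtau, dt/dtau) = (-1.479659, 0.549789); Gamma_sss = -0.106708, Gamma_sst = 0.106708, Gamma_stt = 0.000000, Gamma_tss = 0.397863, Gamma_tst = -0.397863, Gamma_ttt = 0.000000; k3 = (-1.479659, 0.549789, 0.407240, -1.518403)
  k4: at (s, t) = (-1.147966, -0.445021), (ds/dtau, dt/dtau) = (-1.459276, 0.473160); Gamma_sss = -0.115206, Gamma_sst = 0.115206, Gamma_stt = 0.000000, Gamma_tss = 0.379345, Gamma_tst = -0.379345, Gamma_ttt = 0.000000; k4 = (-1.459276, 0.473160, 0.404421, -1.331663)
  Y <- Y + (h/6)(k1 + 2k2 + 2k3 + k4): s = -1.1480, t = -0.4454, ds/dtau = -1.4595, dt/dtau = 0.4734
step 2:
  k1: at (s, t) = (-1.147981, -0.445405), (ds/dtau, dt/dtau) = (-1.459507, 0.473375); Gamma_sss = -0.115154, Gamma_sst = 0.115154, Gamma_stt = 0.000000, Gamma_tss = 0.379375, Gamma_tst = -0.379375, Gamma_ttt = 0.000000; k1 = (-1.459507, 0.473375, 0.404414, -1.332347)
  k2: at (s, t) = (-1.220957, -0.421737), (ds/dtau, dt/dtau) = (-1.439286, 0.406758); Gamma_sss = -0.121287, Gamma_sst = 0.121287, Gamma_stt = 0.000000, Gamma_tss = 0.362338, Gamma_tst = -0.362338, Gamma_ttt = 0.000000; k2 = (-1.439286, 0.406758, 0.393264, -1.174853)
  k3: at (s, t) = (-1.219946, -0.425067), (ds/dtau, dt/dtau) = (-1.439844, 0.414632); Gamma_sss = -0.120843, Gamma_sst = 0.120843, Gamma_stt = 0.000000, Gamma_tss = 0.362831, Gamma_tst = -0.362831, Gamma_ttt = 0.000000; k3 = (-1.439844, 0.414632, 0.394815, -1.185428)
  k4: at (s, t) = (-1.291966, -0.403942), (ds/dtau, dt/dtau) = (-1.420025, 0.354832); Gamma_sss = -0.125366, Gamma_sst = 0.125366, Gamma_stt = 0.000000, Gamma_tss = 0.347095, Gamma_tst = -0.347095, Gamma_ttt = 0.000000; k4 = (-1.420025, 0.354832, 0.379133, -1.049689)
  Y <- Y + (h/6)(k1 + 2k2 + 2k3 + k4): s = -1.2919, t = -0.4042, ds/dtau = -1.4202, dt/dtau = 0.3550
step 3:
  k1: at (s, t) = (-1.291945, -0.404222), (ds/dtau, dt/dtau) = (-1.420179, 0.354998); Gamma_sss = -0.125335, Gamma_sst = 0.125335, Gamma_stt = 0.000000, Gamma_tss = 0.347123, Gamma_tst = -0.347123, Gamma_ttt = 0.000000; k1 = (-1.420179, 0.354998, 0.379166, -1.050127)
  k2: at (s, t) = (-1.362954, -0.386472), (ds/dtau, dt/dtau) = (-1.401220, 0.302492); Gamma_sss = -0.128442, Gamma_sst = 0.128442, Gamma_stt = 0.000000, Gamma_tss = 0.332736, Gamma_tst = -0.332736, Gamma_ttt = 0.000000; k2 = (-1.401220, 0.302492, 0.361068, -0.935364)
  k3: at (s, t) = (-1.362006, -0.389098), (ds/dtau, dt/dtau) = (-1.402125, 0.308230); Gamma_sss = -0.128170, Gamma_sst = 0.128170, Gamma_stt = 0.000000, Gamma_tss = 0.333126, Gamma_tst = -0.333126, Gamma_ttt = 0.000000; k3 = (-1.402125, 0.308230, 0.362762, -0.942850)
  k4: at (s, t) = (-1.432157, -0.373399), (ds/dtau, dt/dtau) = (-1.383902, 0.260713); Gamma_sss = -0.130311, Gamma_sst = 0.130311, Gamma_stt = 0.000000, Gamma_tss = 0.319861, Gamma_tst = -0.319861, Gamma_ttt = 0.000000; k4 = (-1.383902, 0.260713, 0.343603, -0.843406)
  Y <- Y + (h/6)(k1 + 2k2 + 2k3 + k4): s = -1.4321, t = -0.3736, ds/dtau = -1.3840, dt/dtau = 0.2608
step 4:
  k1: at (s, t) = (-1.432124, -0.373603), (ds/dtau, dt/dtau) = (-1.384005, 0.260832); Gamma_sss = -0.130293, Gamma_sst = 0.130293, Gamma_stt = 0.000000, Gamma_tss = 0.319883, Gamma_tst = -0.319883, Gamma_ttt = 0.000000; k1 = (-1.384005, 0.260832, 0.343641, -0.843678)
  k2: at (s, t) = (-1.501324, -0.360561), (ds/dtau, dt/dtau) = (-1.366823, 0.218648); Gamma_sss = -0.131583, Gamma_sst = 0.131583, Gamma_stt = 0.000000, Gamma_tss = 0.307744, Gamma_tst = -0.307744, Gamma_ttt = 0.000000; k2 = (-1.366823, 0.218648, 0.324473, -0.758869)
  k3: at (s, t) = (-1.500465, -0.362671), (ds/dtau, dt/dtau) = (-1.367781, 0.222889); Gamma_sss = -0.131413, Gamma_sst = 0.131413, Gamma_stt = 0.000000, Gamma_tss = 0.308048, Gamma_tst = -0.308048, Gamma_ttt = 0.000000; k3 = (-1.367781, 0.222889, 0.325976, -0.764129)
  k4: at (s, t) = (-1.568902, -0.351314), (ds/dtau, dt/dtau) = (-1.351407, 0.184419); Gamma_sss = -0.132119, Gamma_sst = 0.132119, Gamma_stt = 0.000000, Gamma_tss = 0.296833, Gamma_tst = -0.296833, Gamma_ttt = 0.000000; k4 = (-1.351407, 0.184419, 0.307144, -0.690063)
  Y <- Y + (h/6)(k1 + 2k2 + 2k3 + k4): s = -1.5689, t = -0.3515, ds/dtau = -1.3515, dt/dtau = 0.1845

Answer: s = -1.5689, t = -0.3515, ds/dtau = -1.3515, dt/dtau = 0.1845


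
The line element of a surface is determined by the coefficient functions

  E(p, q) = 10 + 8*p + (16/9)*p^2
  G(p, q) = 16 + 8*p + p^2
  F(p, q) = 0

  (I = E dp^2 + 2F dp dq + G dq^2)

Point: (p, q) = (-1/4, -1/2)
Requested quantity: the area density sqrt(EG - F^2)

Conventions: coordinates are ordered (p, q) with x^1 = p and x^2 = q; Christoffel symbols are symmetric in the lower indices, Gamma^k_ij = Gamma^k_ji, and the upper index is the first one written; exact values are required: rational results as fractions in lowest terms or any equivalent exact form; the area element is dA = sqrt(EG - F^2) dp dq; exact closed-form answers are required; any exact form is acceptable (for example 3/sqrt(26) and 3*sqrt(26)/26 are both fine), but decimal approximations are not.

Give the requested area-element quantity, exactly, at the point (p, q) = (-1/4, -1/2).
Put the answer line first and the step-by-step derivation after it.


Answer: sqrt(EG - F^2) = 5*sqrt(73)/4

E = 73/9, F = 0, G = 225/16; EG - F^2 = 1825/16


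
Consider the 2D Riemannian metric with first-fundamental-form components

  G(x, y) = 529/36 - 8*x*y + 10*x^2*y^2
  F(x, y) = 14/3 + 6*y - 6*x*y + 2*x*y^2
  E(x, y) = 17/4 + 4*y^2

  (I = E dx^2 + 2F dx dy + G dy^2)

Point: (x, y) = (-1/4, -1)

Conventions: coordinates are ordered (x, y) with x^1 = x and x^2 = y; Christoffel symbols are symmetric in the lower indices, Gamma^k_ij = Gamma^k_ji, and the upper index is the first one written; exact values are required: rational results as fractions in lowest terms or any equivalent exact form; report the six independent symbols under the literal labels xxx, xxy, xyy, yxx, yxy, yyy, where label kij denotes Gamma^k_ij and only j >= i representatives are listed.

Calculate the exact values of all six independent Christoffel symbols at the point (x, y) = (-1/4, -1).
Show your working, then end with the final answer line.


E = 33/4, F = -10/3, G = 959/72 at the point
E_x = 0, E_y = -8, F_x = 8, F_y = 17/2, G_x = 3, G_y = 3/4
EG - F^2 = 28447/288;  g^inv = (288/28447) * [[959/72, 10/3], [10/3, 33/4]]
first-kind symbols [ij,l] = (1/2)(d_i g_jl + d_j g_il - d_l g_ij): [xx,x] = E_x/2 = 0, [xx,y] = F_x - E_y/2 = 12, [xy,x] = E_y/2 = -4, [xy,y] = G_x/2 = 3/2, [yy,x] = F_y - G_x/2 = 7, [yy,y] = G_y/2 = 3/8
Gamma^x_ij = (G*[ij,x] - F*[ij,y])/(EG - F^2), Gamma^y_ij = (E*[ij,y] - F*[ij,x])/(EG - F^2)

Answer: Gamma_xxx = 11520/28447, Gamma_xxy = -13904/28447, Gamma_xyy = 27212/28447, Gamma_yxx = 28512/28447, Gamma_yxy = -276/28447, Gamma_yyy = 7611/28447


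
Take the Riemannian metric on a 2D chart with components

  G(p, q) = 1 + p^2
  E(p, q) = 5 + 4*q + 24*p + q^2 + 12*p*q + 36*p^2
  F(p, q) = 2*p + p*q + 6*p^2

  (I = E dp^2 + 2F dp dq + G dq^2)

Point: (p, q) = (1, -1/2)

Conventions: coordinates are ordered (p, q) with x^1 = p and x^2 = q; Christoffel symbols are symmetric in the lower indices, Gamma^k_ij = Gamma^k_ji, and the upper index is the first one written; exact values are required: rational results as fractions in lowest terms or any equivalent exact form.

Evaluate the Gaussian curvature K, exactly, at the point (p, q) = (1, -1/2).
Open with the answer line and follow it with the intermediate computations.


Answer: K = -16/54289

E = 229/4, F = 15/2, G = 2, EG - F^2 = 233/4 at the point
E_p = 90, E_q = 15, F_p = 27/2, F_q = 1, G_p = 2, G_q = 0
E_qq = 2, F_pq = 1, G_pp = 2
Compute both Brioschi determinants and normalise by (EG - F^2)^2.
M1 = [[-E_qq/2 + F_pq - G_pp/2, E_p/2, F_p - E_q/2], [F_q - G_p/2, E, F], [G_q/2, F, G]] = [[-1, 45, 6], [0, 229/4, 15/2], [0, 15/2, 2]]; det M1 = -233/4
M2 = [[0, E_q/2, G_p/2], [E_q/2, E, F], [G_p/2, F, G]] = [[0, 15/2, 1], [15/2, 229/4, 15/2], [1, 15/2, 2]]; det M2 = -229/4
det M1 - det M2 = -1; K = -1 / (233/4)^2 = -16/54289


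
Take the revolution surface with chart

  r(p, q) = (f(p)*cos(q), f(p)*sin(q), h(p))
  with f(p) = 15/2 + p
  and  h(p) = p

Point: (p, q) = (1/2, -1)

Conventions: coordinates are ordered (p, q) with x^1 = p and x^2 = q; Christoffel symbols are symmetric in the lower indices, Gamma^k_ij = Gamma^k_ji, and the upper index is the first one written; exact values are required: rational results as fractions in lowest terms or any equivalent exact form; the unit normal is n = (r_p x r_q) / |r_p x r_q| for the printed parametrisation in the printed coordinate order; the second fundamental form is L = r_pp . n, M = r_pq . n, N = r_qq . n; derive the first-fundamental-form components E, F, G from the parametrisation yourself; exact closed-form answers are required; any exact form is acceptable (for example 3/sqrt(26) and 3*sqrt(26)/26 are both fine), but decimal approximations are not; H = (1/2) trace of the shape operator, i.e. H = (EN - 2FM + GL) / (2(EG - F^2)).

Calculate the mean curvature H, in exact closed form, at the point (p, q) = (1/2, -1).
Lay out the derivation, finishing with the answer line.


f = 8, f' = 1, f'' = 0, h' = 1, h'' = 0
E = 2, F = 0, G = 64; answer radicand W^2 = 2
unnormalised second-form numerators: l = 0, m = 0, n = 8; L = l/sqrt(2), and similarly M = m/sqrt(W^2), N = n/sqrt(W^2)
H = (E*n - 2*F*m + G*l) / (2*(EG - F^2)*sqrt(W^2)); E*n - 2*F*m + G*l = 16, EG - F^2 = 128, so H = (1/16)/sqrt(2)

Answer: H = sqrt(2)/32


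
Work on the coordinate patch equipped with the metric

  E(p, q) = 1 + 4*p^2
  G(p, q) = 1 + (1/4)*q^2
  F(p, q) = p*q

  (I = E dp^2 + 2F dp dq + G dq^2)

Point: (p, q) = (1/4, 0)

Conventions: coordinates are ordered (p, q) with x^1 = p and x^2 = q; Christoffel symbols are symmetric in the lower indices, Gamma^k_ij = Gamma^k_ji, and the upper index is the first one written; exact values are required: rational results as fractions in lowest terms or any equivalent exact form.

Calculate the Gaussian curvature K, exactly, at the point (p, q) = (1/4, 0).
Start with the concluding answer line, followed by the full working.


Answer: K = 16/25

E = 5/4, F = 0, G = 1, EG - F^2 = 5/4 at the point
E_p = 2, E_q = 0, F_p = 0, F_q = 1/4, G_p = 0, G_q = 0
E_qq = 0, F_pq = 1, G_pp = 0
Apply the Brioschi formula K = (det M1 - det M2)/(EG - F^2)^2 over the derivative matrices of E, F, G.
M1 = [[-E_qq/2 + F_pq - G_pp/2, E_p/2, F_p - E_q/2], [F_q - G_p/2, E, F], [G_q/2, F, G]] = [[1, 1, 0], [1/4, 5/4, 0], [0, 0, 1]]; det M1 = 1
M2 = [[0, E_q/2, G_p/2], [E_q/2, E, F], [G_p/2, F, G]] = [[0, 0, 0], [0, 5/4, 0], [0, 0, 1]]; det M2 = 0
det M1 - det M2 = 1; K = 1 / (5/4)^2 = 16/25


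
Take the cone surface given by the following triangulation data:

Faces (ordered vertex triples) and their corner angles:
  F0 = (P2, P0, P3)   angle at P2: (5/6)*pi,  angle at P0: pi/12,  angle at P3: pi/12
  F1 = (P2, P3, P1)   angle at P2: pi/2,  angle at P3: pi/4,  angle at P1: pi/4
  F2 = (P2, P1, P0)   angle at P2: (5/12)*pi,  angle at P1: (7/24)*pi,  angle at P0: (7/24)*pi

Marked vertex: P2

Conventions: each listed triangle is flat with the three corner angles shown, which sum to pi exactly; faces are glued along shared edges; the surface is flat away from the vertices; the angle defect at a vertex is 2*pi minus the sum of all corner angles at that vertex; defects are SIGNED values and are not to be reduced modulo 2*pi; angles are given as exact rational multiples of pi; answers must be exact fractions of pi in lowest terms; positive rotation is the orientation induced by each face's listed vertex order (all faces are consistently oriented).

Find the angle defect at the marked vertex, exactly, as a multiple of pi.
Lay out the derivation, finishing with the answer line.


Sum of corner angles at P2: (7/4)*pi
defect = 2*pi - (7/4)*pi

Answer: defect(P2) = pi/4


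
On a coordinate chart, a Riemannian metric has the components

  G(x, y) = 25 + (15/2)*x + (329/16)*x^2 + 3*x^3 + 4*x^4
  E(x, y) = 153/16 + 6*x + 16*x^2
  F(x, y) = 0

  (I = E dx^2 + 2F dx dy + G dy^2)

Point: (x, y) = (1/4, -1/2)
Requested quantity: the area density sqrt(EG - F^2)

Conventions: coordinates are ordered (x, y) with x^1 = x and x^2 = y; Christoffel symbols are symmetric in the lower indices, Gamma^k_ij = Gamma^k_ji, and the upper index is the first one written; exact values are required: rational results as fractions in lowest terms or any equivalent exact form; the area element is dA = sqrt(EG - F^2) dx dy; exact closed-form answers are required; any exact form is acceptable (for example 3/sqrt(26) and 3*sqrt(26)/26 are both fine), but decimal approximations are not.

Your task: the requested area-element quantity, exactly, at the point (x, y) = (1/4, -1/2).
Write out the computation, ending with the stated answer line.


E = 193/16, F = 0, G = 7225/256; EG - F^2 = 1394425/4096

Answer: sqrt(EG - F^2) = 85*sqrt(193)/64


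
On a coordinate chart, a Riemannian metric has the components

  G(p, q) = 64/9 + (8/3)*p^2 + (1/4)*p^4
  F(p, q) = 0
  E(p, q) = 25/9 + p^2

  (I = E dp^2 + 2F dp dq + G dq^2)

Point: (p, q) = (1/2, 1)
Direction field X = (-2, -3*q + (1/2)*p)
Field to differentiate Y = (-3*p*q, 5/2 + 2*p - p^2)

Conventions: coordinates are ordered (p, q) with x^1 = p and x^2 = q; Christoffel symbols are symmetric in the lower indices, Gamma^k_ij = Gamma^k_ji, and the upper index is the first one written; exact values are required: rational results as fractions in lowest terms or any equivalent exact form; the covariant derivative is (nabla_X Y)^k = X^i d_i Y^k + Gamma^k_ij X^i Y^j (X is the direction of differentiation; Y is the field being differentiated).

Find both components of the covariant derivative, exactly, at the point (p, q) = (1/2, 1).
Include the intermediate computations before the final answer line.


E = 109/36, F = 0, G = 4489/576 at the point
E_p = 1, E_q = 0, F_p = 0, F_q = 0, G_p = 67/24, G_q = 0
EG - F^2 = 489301/20736;  g^inv = (20736/489301) * [[4489/576, 0], [0, 109/36]]
first-kind symbols [ij,l] = (1/2)(d_i g_jl + d_j g_il - d_l g_ij): [pp,p] = E_p/2 = 1/2, [pp,q] = F_p - E_q/2 = 0, [pq,p] = E_q/2 = 0, [pq,q] = G_p/2 = 67/48, [qq,p] = F_q - G_p/2 = -67/48, [qq,q] = G_q/2 = 0
Gamma^p_ij = (G*[ij,p] - F*[ij,q])/(EG - F^2), Gamma^q_ij = (E*[ij,q] - F*[ij,p])/(EG - F^2)
Gamma_ppp = 18/109, Gamma_ppq = 0, Gamma_pqq = -201/436, Gamma_qpp = 0, Gamma_qpq = 12/67, Gamma_qqq = 0
X = (-2, -11/4), Y = (-3/2, 13/4) at the point

Answer: (nabla_X Y)^p = 102831/6976, (nabla_X Y)^q = -325/134


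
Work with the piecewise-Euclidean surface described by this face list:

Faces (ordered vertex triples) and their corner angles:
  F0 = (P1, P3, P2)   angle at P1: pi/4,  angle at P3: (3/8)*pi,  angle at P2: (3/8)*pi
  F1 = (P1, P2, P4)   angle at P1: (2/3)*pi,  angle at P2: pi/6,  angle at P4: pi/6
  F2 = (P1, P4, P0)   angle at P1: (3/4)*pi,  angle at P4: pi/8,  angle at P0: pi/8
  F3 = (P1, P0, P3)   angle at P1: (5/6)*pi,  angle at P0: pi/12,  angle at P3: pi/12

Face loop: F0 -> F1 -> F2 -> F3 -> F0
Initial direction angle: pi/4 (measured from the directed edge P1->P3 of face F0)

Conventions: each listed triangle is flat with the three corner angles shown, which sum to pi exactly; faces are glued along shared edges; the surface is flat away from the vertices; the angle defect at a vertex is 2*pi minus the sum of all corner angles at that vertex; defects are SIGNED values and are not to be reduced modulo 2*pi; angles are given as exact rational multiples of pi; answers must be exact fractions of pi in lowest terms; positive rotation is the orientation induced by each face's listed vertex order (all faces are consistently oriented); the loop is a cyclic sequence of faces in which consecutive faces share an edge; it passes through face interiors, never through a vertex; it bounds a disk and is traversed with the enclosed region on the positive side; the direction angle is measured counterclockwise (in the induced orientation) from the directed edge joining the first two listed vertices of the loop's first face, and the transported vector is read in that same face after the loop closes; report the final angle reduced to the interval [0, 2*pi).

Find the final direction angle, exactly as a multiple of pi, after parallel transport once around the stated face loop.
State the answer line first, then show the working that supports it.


Answer: final direction angle = (7/4)*pi

enclosed vertex P1: corner angles sum to (5/2)*pi, defect = 2*pi - (5/2)*pi = -pi/2
holonomy = initial angle + sum of enclosed defects (mod 2*pi), positive in the induced orientation
final angle = pi/4 - pi/2 = (7/4)*pi (mod 2*pi)


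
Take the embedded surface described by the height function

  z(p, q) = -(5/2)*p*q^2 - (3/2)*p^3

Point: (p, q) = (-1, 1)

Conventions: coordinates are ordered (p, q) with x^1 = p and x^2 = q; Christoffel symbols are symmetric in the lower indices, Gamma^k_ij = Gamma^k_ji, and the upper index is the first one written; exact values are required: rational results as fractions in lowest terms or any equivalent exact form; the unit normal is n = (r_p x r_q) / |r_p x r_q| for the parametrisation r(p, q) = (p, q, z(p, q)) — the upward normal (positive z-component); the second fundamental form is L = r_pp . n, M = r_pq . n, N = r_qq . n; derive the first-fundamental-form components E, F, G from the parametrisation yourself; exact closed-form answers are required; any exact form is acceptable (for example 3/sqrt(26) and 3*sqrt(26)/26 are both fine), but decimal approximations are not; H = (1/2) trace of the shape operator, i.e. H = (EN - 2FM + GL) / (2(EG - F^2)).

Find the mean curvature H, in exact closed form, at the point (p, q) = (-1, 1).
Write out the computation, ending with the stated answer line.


z_p = -7, z_q = 5, z_pp = 9, z_pq = -5, z_qq = 5
E = 50, F = -35, G = 26; answer radicand W^2 = 75
unnormalised second-form numerators: l = 9, m = -5, n = 5; L = l/sqrt(75), and similarly M = m/sqrt(W^2), N = n/sqrt(W^2)
H = (E*n - 2*F*m + G*l) / (2*(EG - F^2)*sqrt(W^2)); E*n - 2*F*m + G*l = 134, EG - F^2 = 75, so H = (67/75)/sqrt(75)

Answer: H = 67*sqrt(3)/1125


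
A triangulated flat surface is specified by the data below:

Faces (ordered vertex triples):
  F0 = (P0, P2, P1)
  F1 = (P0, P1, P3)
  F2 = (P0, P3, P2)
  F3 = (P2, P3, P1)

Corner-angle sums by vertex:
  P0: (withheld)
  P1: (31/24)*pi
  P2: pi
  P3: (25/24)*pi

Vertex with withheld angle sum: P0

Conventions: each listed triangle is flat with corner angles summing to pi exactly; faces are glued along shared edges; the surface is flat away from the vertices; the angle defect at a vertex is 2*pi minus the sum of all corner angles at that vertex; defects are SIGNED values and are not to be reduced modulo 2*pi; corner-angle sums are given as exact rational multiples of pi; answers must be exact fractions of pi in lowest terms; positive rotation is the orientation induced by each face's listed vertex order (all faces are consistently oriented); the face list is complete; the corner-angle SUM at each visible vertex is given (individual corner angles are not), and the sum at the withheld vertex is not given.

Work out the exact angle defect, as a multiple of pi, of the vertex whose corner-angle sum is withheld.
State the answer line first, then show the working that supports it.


Answer: defect(P0) = (4/3)*pi

V = 4, E = 6, F = 4; chi = V - E + F = 2
Gauss-Bonnet: total defect = 2*pi*chi = 4*pi; visible defects sum to (8/3)*pi


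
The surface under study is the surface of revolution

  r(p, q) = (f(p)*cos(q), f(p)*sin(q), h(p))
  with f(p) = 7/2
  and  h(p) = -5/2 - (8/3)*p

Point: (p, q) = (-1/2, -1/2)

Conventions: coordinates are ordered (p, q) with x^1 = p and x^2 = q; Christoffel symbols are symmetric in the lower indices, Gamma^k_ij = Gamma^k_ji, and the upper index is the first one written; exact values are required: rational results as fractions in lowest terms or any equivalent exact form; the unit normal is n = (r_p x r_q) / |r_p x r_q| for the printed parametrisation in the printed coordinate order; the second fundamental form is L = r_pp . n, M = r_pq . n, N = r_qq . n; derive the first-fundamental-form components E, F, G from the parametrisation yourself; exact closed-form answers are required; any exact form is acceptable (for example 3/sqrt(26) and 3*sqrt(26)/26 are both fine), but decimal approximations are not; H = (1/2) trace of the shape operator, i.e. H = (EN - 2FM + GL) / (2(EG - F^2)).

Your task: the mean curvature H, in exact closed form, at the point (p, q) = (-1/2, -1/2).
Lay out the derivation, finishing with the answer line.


f = 7/2, f' = 0, f'' = 0, h' = -8/3, h'' = 0
E = 64/9, F = 0, G = 49/4; answer radicand W^2 = 64/9
unnormalised second-form numerators: l = 0, m = 0, n = -28/3; L = l/sqrt(64/9), and similarly M = m/sqrt(W^2), N = n/sqrt(W^2)
H = (E*n - 2*F*m + G*l) / (2*(EG - F^2)*sqrt(W^2)); E*n - 2*F*m + G*l = -1792/27, EG - F^2 = 784/9, so H = (-8/21)/sqrt(64/9)

Answer: H = -1/7


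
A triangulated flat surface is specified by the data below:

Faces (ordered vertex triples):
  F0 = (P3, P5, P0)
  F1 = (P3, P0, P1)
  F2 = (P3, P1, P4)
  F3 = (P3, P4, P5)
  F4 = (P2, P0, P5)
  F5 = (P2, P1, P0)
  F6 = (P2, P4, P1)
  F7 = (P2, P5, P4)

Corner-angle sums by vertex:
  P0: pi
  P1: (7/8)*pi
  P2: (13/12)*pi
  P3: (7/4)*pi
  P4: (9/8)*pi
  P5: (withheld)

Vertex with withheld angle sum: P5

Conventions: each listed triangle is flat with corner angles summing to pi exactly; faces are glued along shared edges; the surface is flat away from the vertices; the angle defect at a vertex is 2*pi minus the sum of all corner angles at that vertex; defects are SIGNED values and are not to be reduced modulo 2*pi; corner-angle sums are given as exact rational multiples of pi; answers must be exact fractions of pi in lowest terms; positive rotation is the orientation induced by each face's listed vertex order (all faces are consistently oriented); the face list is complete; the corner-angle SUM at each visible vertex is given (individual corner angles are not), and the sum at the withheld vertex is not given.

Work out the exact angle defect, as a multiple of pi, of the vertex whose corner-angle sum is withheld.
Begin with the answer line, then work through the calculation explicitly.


Answer: defect(P5) = -pi/6

V = 6, E = 12, F = 8; chi = V - E + F = 2
Gauss-Bonnet: total defect = 2*pi*chi = 4*pi; visible defects sum to (25/6)*pi


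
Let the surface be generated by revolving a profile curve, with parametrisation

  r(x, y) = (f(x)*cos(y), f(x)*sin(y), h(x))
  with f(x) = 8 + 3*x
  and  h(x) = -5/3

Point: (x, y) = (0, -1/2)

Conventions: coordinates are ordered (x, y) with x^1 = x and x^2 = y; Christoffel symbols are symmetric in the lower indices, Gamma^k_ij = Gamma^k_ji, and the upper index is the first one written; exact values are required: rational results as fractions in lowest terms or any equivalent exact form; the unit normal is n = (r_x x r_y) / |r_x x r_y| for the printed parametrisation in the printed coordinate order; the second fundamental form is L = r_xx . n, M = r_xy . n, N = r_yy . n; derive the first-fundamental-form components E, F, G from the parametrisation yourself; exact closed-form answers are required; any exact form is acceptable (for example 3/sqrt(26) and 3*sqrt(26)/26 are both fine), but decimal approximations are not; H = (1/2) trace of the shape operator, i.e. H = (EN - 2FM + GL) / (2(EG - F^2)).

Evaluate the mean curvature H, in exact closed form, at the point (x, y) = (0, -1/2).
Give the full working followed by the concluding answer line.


f = 8, f' = 3, f'' = 0, h' = 0, h'' = 0
E = 9, F = 0, G = 64; answer radicand W^2 = 9
unnormalised second-form numerators: l = 0, m = 0, n = 0; L = l/sqrt(9), and similarly M = m/sqrt(W^2), N = n/sqrt(W^2)
H = (E*n - 2*F*m + G*l) / (2*(EG - F^2)*sqrt(W^2)); E*n - 2*F*m + G*l = 0, EG - F^2 = 576, so H = (0)/sqrt(9)

Answer: H = 0


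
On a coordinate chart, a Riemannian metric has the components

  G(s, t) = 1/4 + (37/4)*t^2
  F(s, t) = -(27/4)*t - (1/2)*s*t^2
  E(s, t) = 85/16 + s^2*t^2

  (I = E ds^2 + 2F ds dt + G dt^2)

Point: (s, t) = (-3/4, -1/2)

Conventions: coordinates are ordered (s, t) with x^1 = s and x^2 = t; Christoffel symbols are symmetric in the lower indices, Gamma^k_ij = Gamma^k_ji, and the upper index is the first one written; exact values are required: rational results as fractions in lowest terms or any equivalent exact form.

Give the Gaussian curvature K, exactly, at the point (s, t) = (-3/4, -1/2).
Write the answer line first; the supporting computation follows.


Answer: K = -16704/247009

E = 349/64, F = 111/32, G = 41/16, EG - F^2 = 497/256 at the point
E_s = -3/8, E_t = -9/16, F_s = -1/8, F_t = -57/8, G_s = 0, G_t = -37/4
E_tt = 9/8, F_st = 1/2, G_ss = 0
The intrinsic route: Brioschi's K = (det M1 - det M2)/(EG - F^2)^2.
M1 = [[-E_tt/2 + F_st - G_ss/2, E_s/2, F_s - E_t/2], [F_t - G_s/2, E, F], [G_t/2, F, G]] = [[-1/16, -3/16, 5/32], [-57/8, 349/64, 111/32], [-37/8, 111/32, 41/16]]; det M1 = -7497/16384
M2 = [[0, E_t/2, G_s/2], [E_t/2, E, F], [G_s/2, F, G]] = [[0, -9/32, 0], [-9/32, 349/64, 111/32], [0, 111/32, 41/16]]; det M2 = -3321/16384
det M1 - det M2 = -261/1024; K = -261/1024 / (497/256)^2 = -16704/247009


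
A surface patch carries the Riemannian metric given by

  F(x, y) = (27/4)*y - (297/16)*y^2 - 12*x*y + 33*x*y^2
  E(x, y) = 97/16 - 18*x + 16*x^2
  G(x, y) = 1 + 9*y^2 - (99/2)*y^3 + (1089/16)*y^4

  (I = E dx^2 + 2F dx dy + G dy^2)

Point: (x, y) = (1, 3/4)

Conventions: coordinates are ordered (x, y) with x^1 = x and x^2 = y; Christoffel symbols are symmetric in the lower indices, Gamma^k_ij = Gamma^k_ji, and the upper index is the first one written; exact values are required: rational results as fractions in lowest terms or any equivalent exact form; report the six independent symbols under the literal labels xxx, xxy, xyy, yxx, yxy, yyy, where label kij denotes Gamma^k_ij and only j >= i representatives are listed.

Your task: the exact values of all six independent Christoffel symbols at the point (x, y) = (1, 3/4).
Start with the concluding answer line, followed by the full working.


Answer: Gamma_xxx = 28672/40049, Gamma_xxy = 0, Gamma_xyy = 67200/40049, Gamma_yxx = 39168/40049, Gamma_yxy = 0, Gamma_yyy = 91800/40049

E = 65/16, F = 1071/256, G = 27505/4096 at the point
E_x = 14, E_y = 0, F_x = 153/16, F_y = 525/32, G_x = 0, G_y = 11475/256
EG - F^2 = 40049/4096;  g^inv = (4096/40049) * [[27505/4096, -1071/256], [-1071/256, 65/16]]
first-kind symbols [ij,l] = (1/2)(d_i g_jl + d_j g_il - d_l g_ij): [xx,x] = E_x/2 = 7, [xx,y] = F_x - E_y/2 = 153/16, [xy,x] = E_y/2 = 0, [xy,y] = G_x/2 = 0, [yy,x] = F_y - G_x/2 = 525/32, [yy,y] = G_y/2 = 11475/512
Gamma^x_ij = (G*[ij,x] - F*[ij,y])/(EG - F^2), Gamma^y_ij = (E*[ij,y] - F*[ij,x])/(EG - F^2)
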